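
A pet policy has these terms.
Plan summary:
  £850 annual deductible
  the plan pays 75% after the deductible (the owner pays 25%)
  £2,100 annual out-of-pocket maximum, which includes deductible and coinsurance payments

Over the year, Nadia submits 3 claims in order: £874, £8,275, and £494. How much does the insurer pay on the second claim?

£7,031

Claim 1 (£874): £850 finishes the deductible; £24 goes to coinsurance; coinsurance £24 × 25% = £6. Owner pays £856; OOP now £856. Plan pays £874 − £856 = £18.
Claim 2 (£8,275): 25% coinsurance on £8,275 = £2,068.75. That would push OOP to £2,924.75, over the £2,100 cap, so owner pays £2,100 − £856 = £1,244. Plan pays £8,275 − £1,244 = £7,031.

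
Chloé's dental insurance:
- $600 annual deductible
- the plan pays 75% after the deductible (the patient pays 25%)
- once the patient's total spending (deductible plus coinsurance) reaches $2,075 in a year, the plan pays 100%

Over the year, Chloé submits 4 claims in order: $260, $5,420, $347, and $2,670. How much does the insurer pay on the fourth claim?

$2,551.75

Claim 1 ($260): all of it applies to the deductible. Patient owes $260 (running OOP $260). Insurer: $260 − $260 = $0.
Claim 2 ($5,420): $340 to deductible, leaving $5,080; 25% of $5,080 = $1,270. Cost to patient: $1,610. OOP to date $1,870. Plan pays $5,420 − $1,610 = $3,810.
Claim 3 ($347): 25% coinsurance on $347 = $86.75. Cost to patient: $86.75. OOP to date $1,956.75. Plan pays $347 − $86.75 = $260.25.
Claim 4 ($2,670): deductible already satisfied, so patient's share is 25% × $2,670 = $667.50. OOP would hit $2,624.25 > $2,075, so the cap limits the patient to $2,075 − $1,956.75 = $118.25. Plan pays $2,670 − $118.25 = $2,551.75.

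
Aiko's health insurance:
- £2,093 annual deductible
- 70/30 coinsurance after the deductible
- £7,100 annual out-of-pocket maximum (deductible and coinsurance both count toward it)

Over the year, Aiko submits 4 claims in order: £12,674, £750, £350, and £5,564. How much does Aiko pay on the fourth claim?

£1,502.70

Claim 1 — £12,674: deductible takes £2,093, £10,581 remains; patient's 30% is £3,174.30. Patient owes £5,267.30 (running OOP £5,267.30).
Claim 2 — £750: deductible already satisfied, so patient's share is 30% × £750 = £225. Patient owes £225 (running OOP £5,492.30).
Claim 3 — £350: 30% coinsurance on £350 = £105. Cost to patient: £105. OOP to date £5,597.30.
Claim 4 — £5,564: deductible met; 30% of £5,564 = £1,669.20. OOP would hit £7,266.50 > £7,100, so the cap limits the patient to £7,100 − £5,597.30 = £1,502.70.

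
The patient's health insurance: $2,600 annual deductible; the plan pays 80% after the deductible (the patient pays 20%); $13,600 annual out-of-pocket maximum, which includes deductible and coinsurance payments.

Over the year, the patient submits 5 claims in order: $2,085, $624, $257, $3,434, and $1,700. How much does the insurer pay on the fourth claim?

Claim 1 — $2,085: all of it applies to the deductible. Patient pays $2,085; OOP now $2,085. Plan pays $2,085 − $2,085 = $0.
Claim 2 — $624: $515 to deductible, leaving $109; 20% of $109 = $21.80. Patient owes $536.80 (running OOP $2,621.80). Insurer: $624 − $536.80 = $87.20.
Claim 3 — $257: deductible met; 20% of $257 = $51.40. Cost to patient: $51.40. OOP to date $2,673.20. Plan pays $257 − $51.40 = $205.60.
Claim 4 — $3,434: 20% coinsurance on $3,434 = $686.80. Cost to patient: $686.80. OOP to date $3,360. Insurer: $3,434 − $686.80 = $2,747.20.

$2,747.20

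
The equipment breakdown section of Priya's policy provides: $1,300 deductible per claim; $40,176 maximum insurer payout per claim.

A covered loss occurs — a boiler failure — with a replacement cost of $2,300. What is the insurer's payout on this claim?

$1,000

After the deductible, $2,300 − $1,300 = $1,000 remains.
That's under the $40,176 cap, so the insurer reimburses the full $1,000.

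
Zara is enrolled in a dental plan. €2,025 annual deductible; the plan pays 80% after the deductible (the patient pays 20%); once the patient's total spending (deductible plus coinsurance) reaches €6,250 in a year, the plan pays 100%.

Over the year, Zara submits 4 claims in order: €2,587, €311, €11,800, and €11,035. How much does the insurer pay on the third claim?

€9,440

Claim 1 — €2,587: €2,025 finishes the deductible; €562 goes to coinsurance; coinsurance €562 × 20% = €112.40. Patient owes €2,137.40 (running OOP €2,137.40). Insurer: €2,587 − €2,137.40 = €449.60.
Claim 2 — €311: deductible already satisfied, so patient's share is 20% × €311 = €62.20. Patient pays €62.20; OOP now €2,199.60. Insurer: €311 − €62.20 = €248.80.
Claim 3 — €11,800: deductible already satisfied, so patient's share is 20% × €11,800 = €2,360. Patient owes €2,360 (running OOP €4,559.60). Plan pays €11,800 − €2,360 = €9,440.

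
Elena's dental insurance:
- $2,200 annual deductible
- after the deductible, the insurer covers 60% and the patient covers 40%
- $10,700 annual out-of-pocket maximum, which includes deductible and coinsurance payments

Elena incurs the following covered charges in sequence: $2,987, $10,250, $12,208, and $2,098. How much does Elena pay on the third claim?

$4,085.20

Claim 1 — $2,987: $2,200 finishes the deductible; $787 goes to coinsurance; 40% of $787 = $314.80. Patient pays $2,514.80; OOP now $2,514.80.
Claim 2 — $10,250: deductible met; 40% of $10,250 = $4,100. Cost to patient: $4,100. OOP to date $6,614.80.
Claim 3 — $12,208: deductible met; 40% of $12,208 = $4,883.20. Adding that to $6,614.80 gives $11,498, past the $10,700 cap; patient pays only $10,700 − $6,614.80 = $4,085.20.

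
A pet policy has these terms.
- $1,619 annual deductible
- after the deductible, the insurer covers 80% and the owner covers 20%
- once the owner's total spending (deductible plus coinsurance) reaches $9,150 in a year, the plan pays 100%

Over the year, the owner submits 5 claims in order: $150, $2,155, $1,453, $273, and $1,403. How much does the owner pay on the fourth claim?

$54.60

Claim 1 — $150: entire amount goes to the deductible. Owner pays $150; OOP now $150.
Claim 2 — $2,155: deductible takes $1,469, $686 remains; 20% of $686 = $137.20. Cost to owner: $1,606.20. OOP to date $1,756.20.
Claim 3 — $1,453: deductible met; 20% of $1,453 = $290.60. Owner pays $290.60; OOP now $2,046.80.
Claim 4 — $273: 20% coinsurance on $273 = $54.60. Owner pays $54.60; OOP now $2,101.40.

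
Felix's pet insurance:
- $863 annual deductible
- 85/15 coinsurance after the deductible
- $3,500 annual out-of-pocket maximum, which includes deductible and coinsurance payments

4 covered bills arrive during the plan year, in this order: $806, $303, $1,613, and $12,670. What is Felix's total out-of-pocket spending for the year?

$3,042.35

Claim 1 ($806): fully absorbed by the deductible. Owner owes $806 (running OOP $806).
Claim 2 ($303): deductible takes $57, $246 remains; coinsurance $246 × 15% = $36.90. Owner pays $93.90; OOP now $899.90.
Claim 3 ($1,613): 15% coinsurance on $1,613 = $241.95. Cost to owner: $241.95. OOP to date $1,141.85.
Claim 4 ($12,670): deductible met; 15% of $12,670 = $1,900.50. Owner pays $1,900.50; OOP now $3,042.35.
Total paid by the owner: $806 + $93.90 + $241.95 + $1,900.50 = $3,042.35.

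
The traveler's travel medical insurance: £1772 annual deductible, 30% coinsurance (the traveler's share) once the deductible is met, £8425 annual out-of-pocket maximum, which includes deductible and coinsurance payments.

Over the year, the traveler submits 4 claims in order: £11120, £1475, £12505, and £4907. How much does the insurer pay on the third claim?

Bill 1, £11120: £1772 finishes the deductible; £9348 goes to coinsurance; 30% of £9348 = £2804.40. Traveler pays £4576.40; OOP now £4576.40. Plan pays £11120 − £4576.40 = £6543.60.
Bill 2, £1475: deductible already satisfied, so traveler's share is 30% × £1475 = £442.50. Cost to traveler: £442.50. OOP to date £5018.90. Insurer: £1475 − £442.50 = £1032.50.
Bill 3, £12505: deductible already satisfied, so traveler's share is 30% × £12505 = £3751.50. Adding that to £5018.90 gives £8770.40, past the £8425 cap; traveler pays only £8425 − £5018.90 = £3406.10. Insurer: £12505 − £3406.10 = £9098.90.

£9098.90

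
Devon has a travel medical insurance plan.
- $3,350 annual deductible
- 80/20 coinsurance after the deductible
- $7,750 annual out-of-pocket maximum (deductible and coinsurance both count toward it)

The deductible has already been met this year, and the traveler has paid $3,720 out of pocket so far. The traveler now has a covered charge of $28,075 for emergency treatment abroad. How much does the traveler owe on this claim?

The deductible is already satisfied, so the full bill goes to coinsurance.
Coinsurance: $28,075 × 20% = $5,615.
That would bring total out-of-pocket to $9,335, past the $7,750 cap. The traveler is capped at $7,750 − $3,720 = $4,030 on this claim.

$4,030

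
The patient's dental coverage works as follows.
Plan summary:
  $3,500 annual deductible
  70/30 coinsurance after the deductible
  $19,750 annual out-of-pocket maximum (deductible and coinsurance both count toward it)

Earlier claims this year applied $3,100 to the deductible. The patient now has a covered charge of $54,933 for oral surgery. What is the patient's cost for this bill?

$16,650

Deductible still to meet: $3,500 − $3,100 = $400.
The remaining $54,533 (= $54,933 − $400) moves to coinsurance.
Patient's 30% share of $54,533 is $16,359.90.
So the patient owes $400 + $16,359.90 = $16,759.90 before any cap.
Year-to-date out-of-pocket would reach $3,100 + $16,759.90 = $19,859.90, above the $19,750 maximum, so the patient pays only $19,750 − $3,100 = $16,650.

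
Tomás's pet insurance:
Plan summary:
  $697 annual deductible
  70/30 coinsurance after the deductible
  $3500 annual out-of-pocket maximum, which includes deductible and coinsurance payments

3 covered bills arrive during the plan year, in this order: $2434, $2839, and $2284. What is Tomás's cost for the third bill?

$685.20

Bill 1, $2434: deductible takes $697, $1737 remains; 30% of $1737 = $521.10. Owner pays $1218.10; OOP now $1218.10.
Bill 2, $2839: deductible met; 30% of $2839 = $851.70. Owner pays $851.70; OOP now $2069.80.
Bill 3, $2284: 30% coinsurance on $2284 = $685.20. Owner pays $685.20; OOP now $2755.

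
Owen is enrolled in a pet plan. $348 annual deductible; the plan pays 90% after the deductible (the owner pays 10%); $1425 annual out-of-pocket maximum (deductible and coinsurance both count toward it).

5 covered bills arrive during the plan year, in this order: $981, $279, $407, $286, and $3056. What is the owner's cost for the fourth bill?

Claim 1 — $981: $348 finishes the deductible; $633 goes to coinsurance; 10% of $633 = $63.30. Owner owes $411.30 (running OOP $411.30).
Claim 2 — $279: deductible met; 10% of $279 = $27.90. Cost to owner: $27.90. OOP to date $439.20.
Claim 3 — $407: deductible met; 10% of $407 = $40.70. Owner pays $40.70; OOP now $479.90.
Claim 4 — $286: 10% coinsurance on $286 = $28.60. Cost to owner: $28.60. OOP to date $508.50.

$28.60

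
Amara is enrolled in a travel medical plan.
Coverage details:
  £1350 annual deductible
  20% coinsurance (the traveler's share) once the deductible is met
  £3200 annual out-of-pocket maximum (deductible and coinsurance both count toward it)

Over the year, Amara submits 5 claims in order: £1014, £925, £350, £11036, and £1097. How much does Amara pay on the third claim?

£70

Bill 1, £1014: entire amount goes to the deductible. Cost to traveler: £1014. OOP to date £1014.
Bill 2, £925: £336 to deductible, leaving £589; coinsurance £589 × 20% = £117.80. Cost to traveler: £453.80. OOP to date £1467.80.
Bill 3, £350: deductible met; 20% of £350 = £70. Traveler pays £70; OOP now £1537.80.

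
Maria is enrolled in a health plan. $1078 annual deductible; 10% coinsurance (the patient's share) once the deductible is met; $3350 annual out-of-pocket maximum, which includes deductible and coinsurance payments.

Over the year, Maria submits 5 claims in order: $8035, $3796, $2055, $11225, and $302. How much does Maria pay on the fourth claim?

$991.20

Claim 1 — $8035: $1078 to deductible, leaving $6957; patient's 10% is $695.70. Patient pays $1773.70; OOP now $1773.70.
Claim 2 — $3796: deductible already satisfied, so patient's share is 10% × $3796 = $379.60. Patient owes $379.60 (running OOP $2153.30).
Claim 3 — $2055: deductible already satisfied, so patient's share is 10% × $2055 = $205.50. Patient pays $205.50; OOP now $2358.80.
Claim 4 — $11225: 10% coinsurance on $11225 = $1122.50. Adding that to $2358.80 gives $3481.30, past the $3350 cap; patient pays only $3350 − $2358.80 = $991.20.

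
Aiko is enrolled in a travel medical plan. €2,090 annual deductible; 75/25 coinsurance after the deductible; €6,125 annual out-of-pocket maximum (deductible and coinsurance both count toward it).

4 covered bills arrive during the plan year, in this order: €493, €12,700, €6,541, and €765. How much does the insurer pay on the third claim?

€5,281.75

Claim 1 (€493): all of it applies to the deductible. Traveler owes €493 (running OOP €493). Insurer: €493 − €493 = €0.
Claim 2 (€12,700): €1,597 to deductible, leaving €11,103; traveler's 25% is €2,775.75. Traveler pays €4,372.75; OOP now €4,865.75. Insurer: €12,700 − €4,372.75 = €8,327.25.
Claim 3 (€6,541): 25% coinsurance on €6,541 = €1,635.25. That would push OOP to €6,501, over the €6,125 cap, so traveler pays €6,125 − €4,865.75 = €1,259.25. Plan pays €6,541 − €1,259.25 = €5,281.75.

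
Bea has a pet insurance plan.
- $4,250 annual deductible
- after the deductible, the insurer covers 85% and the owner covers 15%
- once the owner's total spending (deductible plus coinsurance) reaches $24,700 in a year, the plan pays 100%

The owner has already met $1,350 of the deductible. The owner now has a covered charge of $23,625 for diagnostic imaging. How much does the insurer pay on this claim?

$17,616.25

$1,350 of the $4,250 deductible is already met, leaving $2,900.
The remaining $20,725 (= $23,625 − $2,900) moves to coinsurance.
15% of $20,725 = $3,108.75 falls to the owner.
So the owner owes $2,900 + $3,108.75 = $6,008.75 before any cap.
Cumulative spending $1,350 + $6,008.75 = $7,358.75 stays under the $24,700 maximum.
The plan picks up $23,625 − $6,008.75 = $17,616.25.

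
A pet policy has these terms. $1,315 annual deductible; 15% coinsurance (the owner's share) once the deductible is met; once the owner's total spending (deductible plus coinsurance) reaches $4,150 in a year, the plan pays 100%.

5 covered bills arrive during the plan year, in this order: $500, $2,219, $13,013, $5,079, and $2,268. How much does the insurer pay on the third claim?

$11,061.05

#1 ($500): fully absorbed by the deductible. Owner pays $500; OOP now $500. Plan pays $500 − $500 = $0.
#2 ($2,219): deductible takes $815, $1,404 remains; coinsurance $1,404 × 15% = $210.60. Owner pays $1,025.60; OOP now $1,525.60. Insurer: $2,219 − $1,025.60 = $1,193.40.
#3 ($13,013): 15% coinsurance on $13,013 = $1,951.95. Owner owes $1,951.95 (running OOP $3,477.55). Plan pays $13,013 − $1,951.95 = $11,061.05.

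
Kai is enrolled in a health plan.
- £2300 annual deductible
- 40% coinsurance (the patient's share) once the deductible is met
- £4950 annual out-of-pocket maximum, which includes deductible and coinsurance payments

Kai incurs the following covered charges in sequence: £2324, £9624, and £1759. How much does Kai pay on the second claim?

£2640.40

Claim 1 — £2324: deductible takes £2300, £24 remains; coinsurance £24 × 40% = £9.60. Cost to patient: £2309.60. OOP to date £2309.60.
Claim 2 — £9624: deductible already satisfied, so patient's share is 40% × £9624 = £3849.60. That would push OOP to £6159.20, over the £4950 cap, so patient pays £4950 − £2309.60 = £2640.40.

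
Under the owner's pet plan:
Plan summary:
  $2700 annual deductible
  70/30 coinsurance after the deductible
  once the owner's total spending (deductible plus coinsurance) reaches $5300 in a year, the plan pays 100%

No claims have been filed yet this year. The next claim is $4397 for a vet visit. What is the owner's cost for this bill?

The full $2700 deductible is still open; $2700 of this bill applies to it.
After the $2700 deductible portion, $4397 − $2700 = $1697 is subject to coinsurance.
Coinsurance: $1697 × 30% = $509.10.
That puts the owner's cost at $2700 + $509.10 = $3209.10 before any cap.
Cumulative spending $0 + $3209.10 = $3209.10 stays under the $5300 maximum.

$3209.10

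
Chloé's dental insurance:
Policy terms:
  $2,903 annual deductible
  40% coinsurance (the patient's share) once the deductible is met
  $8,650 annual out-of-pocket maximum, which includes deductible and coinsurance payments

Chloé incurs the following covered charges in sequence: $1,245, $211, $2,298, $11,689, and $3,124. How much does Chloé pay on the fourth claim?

#1 ($1,245): all of it applies to the deductible. Cost to patient: $1,245. OOP to date $1,245.
#2 ($211): entire amount goes to the deductible. Patient owes $211 (running OOP $1,456).
#3 ($2,298): $1,447 finishes the deductible; $851 goes to coinsurance; coinsurance $851 × 40% = $340.40. Cost to patient: $1,787.40. OOP to date $3,243.40.
#4 ($11,689): deductible already satisfied, so patient's share is 40% × $11,689 = $4,675.60. Cost to patient: $4,675.60. OOP to date $7,919.

$4,675.60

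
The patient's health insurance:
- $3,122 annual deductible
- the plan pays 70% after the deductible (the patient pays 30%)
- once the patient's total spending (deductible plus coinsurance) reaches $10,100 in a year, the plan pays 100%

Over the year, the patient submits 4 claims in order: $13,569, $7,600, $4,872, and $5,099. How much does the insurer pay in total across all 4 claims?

Claim 1 ($13,569): $3,122 to deductible, leaving $10,447; patient's 30% is $3,134.10. Patient owes $6,256.10 (running OOP $6,256.10). Plan pays $13,569 − $6,256.10 = $7,312.90.
Claim 2 ($7,600): deductible already satisfied, so patient's share is 30% × $7,600 = $2,280. Patient pays $2,280; OOP now $8,536.10. Plan pays $7,600 − $2,280 = $5,320.
Claim 3 ($4,872): deductible already satisfied, so patient's share is 30% × $4,872 = $1,461.60. Patient pays $1,461.60; OOP now $9,997.70. Plan pays $4,872 − $1,461.60 = $3,410.40.
Claim 4 ($5,099): deductible met; 30% of $5,099 = $1,529.70. OOP would hit $11,527.40 > $10,100, so the cap limits the patient to $10,100 − $9,997.70 = $102.30. Insurer: $5,099 − $102.30 = $4,996.70.
Insurer total: $7,312.90 + $5,320 + $3,410.40 + $4,996.70 = $21,040.

$21,040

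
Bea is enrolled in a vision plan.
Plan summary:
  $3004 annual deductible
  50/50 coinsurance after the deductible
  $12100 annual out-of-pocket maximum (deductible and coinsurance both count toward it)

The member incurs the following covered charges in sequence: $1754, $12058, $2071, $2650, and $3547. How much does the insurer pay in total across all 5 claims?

Bill 1, $1754: all of it applies to the deductible. Cost to member: $1754. OOP to date $1754. Plan pays $1754 − $1754 = $0.
Bill 2, $12058: deductible takes $1250, $10808 remains; member's 50% is $5404. Member owes $6654 (running OOP $8408). Insurer: $12058 − $6654 = $5404.
Bill 3, $2071: deductible met; 50% of $2071 = $1035.50. Member pays $1035.50; OOP now $9443.50. Insurer: $2071 − $1035.50 = $1035.50.
Bill 4, $2650: deductible already satisfied, so member's share is 50% × $2650 = $1325. Member pays $1325; OOP now $10768.50. Plan pays $2650 − $1325 = $1325.
Bill 5, $3547: deductible already satisfied, so member's share is 50% × $3547 = $1773.50. OOP would hit $12542 > $12100, so the cap limits the member to $12100 − $10768.50 = $1331.50. Insurer: $3547 − $1331.50 = $2215.50.
Insurer total: $0 + $5404 + $1035.50 + $1325 + $2215.50 = $9980.

$9980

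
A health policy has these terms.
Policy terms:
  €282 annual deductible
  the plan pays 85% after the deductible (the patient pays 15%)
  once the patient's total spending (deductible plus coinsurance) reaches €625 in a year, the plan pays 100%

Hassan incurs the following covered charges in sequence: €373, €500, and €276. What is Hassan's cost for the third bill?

Claim 1 — €373: deductible takes €282, €91 remains; patient's 15% is €13.65. Patient owes €295.65 (running OOP €295.65).
Claim 2 — €500: deductible met; 15% of €500 = €75. Cost to patient: €75. OOP to date €370.65.
Claim 3 — €276: deductible met; 15% of €276 = €41.40. Patient pays €41.40; OOP now €412.05.

€41.40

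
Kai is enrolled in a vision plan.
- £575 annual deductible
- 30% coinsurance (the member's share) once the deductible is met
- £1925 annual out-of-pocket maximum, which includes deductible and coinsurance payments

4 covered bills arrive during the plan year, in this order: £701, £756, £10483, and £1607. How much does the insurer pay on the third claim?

Bill 1, £701: £575 to deductible, leaving £126; 30% of £126 = £37.80. Cost to member: £612.80. OOP to date £612.80. Plan pays £701 − £612.80 = £88.20.
Bill 2, £756: 30% coinsurance on £756 = £226.80. Member owes £226.80 (running OOP £839.60). Insurer: £756 − £226.80 = £529.20.
Bill 3, £10483: deductible met; 30% of £10483 = £3144.90. Adding that to £839.60 gives £3984.50, past the £1925 cap; member pays only £1925 − £839.60 = £1085.40. Plan pays £10483 − £1085.40 = £9397.60.

£9397.60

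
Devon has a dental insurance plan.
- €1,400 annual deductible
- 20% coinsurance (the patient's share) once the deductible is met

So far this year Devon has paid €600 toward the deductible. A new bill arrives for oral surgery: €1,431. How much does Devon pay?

Deductible still to meet: €1,400 − €600 = €800.
That leaves €1,431 − €800 = €631 for coinsurance.
Coinsurance: €631 × 20% = €126.20.
That puts the patient's cost at €800 + €126.20 = €926.20.

€926.20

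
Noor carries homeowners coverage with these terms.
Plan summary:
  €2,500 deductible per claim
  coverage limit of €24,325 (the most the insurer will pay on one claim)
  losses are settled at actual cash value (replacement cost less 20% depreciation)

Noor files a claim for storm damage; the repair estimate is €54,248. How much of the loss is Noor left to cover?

€29,923

At 20% depreciation, ACV = €54,248 − €10,849.60 = €43,398.40.
After the deductible, €43,398.40 − €2,500 = €40,898.40 remains.
€40,898.40 exceeds the €24,325 limit, so the insurer pays the limit: €24,325.
The homeowner bears the rest of the original loss: €54,248 − €24,325 = €29,923.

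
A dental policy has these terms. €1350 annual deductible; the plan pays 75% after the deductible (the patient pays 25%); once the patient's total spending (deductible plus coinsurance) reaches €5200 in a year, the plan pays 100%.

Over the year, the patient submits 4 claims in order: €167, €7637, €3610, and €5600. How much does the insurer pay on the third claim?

€2707.50

#1 (€167): entire amount goes to the deductible. Patient pays €167; OOP now €167. Plan pays €167 − €167 = €0.
#2 (€7637): €1183 finishes the deductible; €6454 goes to coinsurance; coinsurance €6454 × 25% = €1613.50. Patient owes €2796.50 (running OOP €2963.50). Insurer: €7637 − €2796.50 = €4840.50.
#3 (€3610): deductible met; 25% of €3610 = €902.50. Patient owes €902.50 (running OOP €3866). Insurer: €3610 − €902.50 = €2707.50.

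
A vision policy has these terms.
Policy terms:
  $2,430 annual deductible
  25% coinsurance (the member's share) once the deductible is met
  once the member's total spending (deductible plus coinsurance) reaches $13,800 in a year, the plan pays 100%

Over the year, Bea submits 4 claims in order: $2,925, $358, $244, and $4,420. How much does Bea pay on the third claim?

$61

Claim 1 — $2,925: deductible takes $2,430, $495 remains; coinsurance $495 × 25% = $123.75. Member owes $2,553.75 (running OOP $2,553.75).
Claim 2 — $358: deductible met; 25% of $358 = $89.50. Member owes $89.50 (running OOP $2,643.25).
Claim 3 — $244: deductible met; 25% of $244 = $61. Member pays $61; OOP now $2,704.25.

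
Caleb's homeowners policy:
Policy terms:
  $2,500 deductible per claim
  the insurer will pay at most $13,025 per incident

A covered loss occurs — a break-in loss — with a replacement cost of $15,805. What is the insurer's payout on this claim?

Less the $2,500 deductible: $15,805 − $2,500 = $13,305.
$13,305 exceeds the $13,025 limit, so the insurer pays the limit: $13,025.

$13,025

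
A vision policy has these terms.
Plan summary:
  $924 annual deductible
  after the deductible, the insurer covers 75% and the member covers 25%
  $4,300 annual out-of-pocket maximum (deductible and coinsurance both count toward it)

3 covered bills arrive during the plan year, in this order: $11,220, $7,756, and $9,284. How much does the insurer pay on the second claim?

Claim 1 ($11,220): $924 to deductible, leaving $10,296; member's 25% is $2,574. Member owes $3,498 (running OOP $3,498). Insurer: $11,220 − $3,498 = $7,722.
Claim 2 ($7,756): deductible already satisfied, so member's share is 25% × $7,756 = $1,939. Adding that to $3,498 gives $5,437, past the $4,300 cap; member pays only $4,300 − $3,498 = $802. Plan pays $7,756 − $802 = $6,954.

$6,954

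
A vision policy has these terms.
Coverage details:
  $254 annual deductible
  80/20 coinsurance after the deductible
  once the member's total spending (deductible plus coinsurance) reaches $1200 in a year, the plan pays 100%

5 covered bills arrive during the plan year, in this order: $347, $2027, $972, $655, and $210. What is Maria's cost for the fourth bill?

#1 ($347): deductible takes $254, $93 remains; member's 20% is $18.60. Cost to member: $272.60. OOP to date $272.60.
#2 ($2027): deductible already satisfied, so member's share is 20% × $2027 = $405.40. Member owes $405.40 (running OOP $678).
#3 ($972): 20% coinsurance on $972 = $194.40. Member pays $194.40; OOP now $872.40.
#4 ($655): deductible met; 20% of $655 = $131. Cost to member: $131. OOP to date $1003.40.

$131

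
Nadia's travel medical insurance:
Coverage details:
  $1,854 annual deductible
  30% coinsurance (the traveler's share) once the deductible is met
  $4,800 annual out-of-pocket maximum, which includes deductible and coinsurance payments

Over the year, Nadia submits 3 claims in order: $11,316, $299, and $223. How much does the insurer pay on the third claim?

Claim 1 ($11,316): $1,854 to deductible, leaving $9,462; 30% of $9,462 = $2,838.60. Cost to traveler: $4,692.60. OOP to date $4,692.60. Insurer: $11,316 − $4,692.60 = $6,623.40.
Claim 2 ($299): deductible met; 30% of $299 = $89.70. Cost to traveler: $89.70. OOP to date $4,782.30. Insurer: $299 − $89.70 = $209.30.
Claim 3 ($223): 30% coinsurance on $223 = $66.90. Adding that to $4,782.30 gives $4,849.20, past the $4,800 cap; traveler pays only $4,800 − $4,782.30 = $17.70. Insurer: $223 − $17.70 = $205.30.

$205.30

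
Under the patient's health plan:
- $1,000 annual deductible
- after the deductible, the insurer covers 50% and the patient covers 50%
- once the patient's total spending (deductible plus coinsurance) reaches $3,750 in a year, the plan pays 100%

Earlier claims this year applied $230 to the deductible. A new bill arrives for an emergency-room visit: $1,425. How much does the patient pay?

$1,097.50

Deductible still to meet: $1,000 − $230 = $770.
The remaining $655 (= $1,425 − $770) moves to coinsurance.
Patient's 50% share of $655 is $327.50.
Patient responsibility before any cap: $770 + $327.50 = $1,097.50.
Year-to-date out-of-pocket becomes $230 + $1,097.50 = $1,327.50, still under the $3,750 maximum, so no cap applies.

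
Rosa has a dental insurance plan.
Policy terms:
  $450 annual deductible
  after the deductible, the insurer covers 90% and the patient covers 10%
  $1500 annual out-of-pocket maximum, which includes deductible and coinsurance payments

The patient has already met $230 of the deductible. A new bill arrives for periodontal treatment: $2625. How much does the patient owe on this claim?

Deductible still to meet: $450 − $230 = $220.
That leaves $2625 − $220 = $2405 for coinsurance.
Coinsurance: $2405 × 10% = $240.50.
That puts the patient's cost at $220 + $240.50 = $460.50 before any cap.
Cumulative spending $230 + $460.50 = $690.50 stays under the $1500 maximum.

$460.50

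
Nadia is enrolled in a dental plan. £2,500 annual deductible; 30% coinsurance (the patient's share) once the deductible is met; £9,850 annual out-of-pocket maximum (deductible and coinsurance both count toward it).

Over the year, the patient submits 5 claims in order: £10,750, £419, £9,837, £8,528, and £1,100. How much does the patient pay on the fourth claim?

£1,798.20

#1 (£10,750): £2,500 finishes the deductible; £8,250 goes to coinsurance; patient's 30% is £2,475. Patient owes £4,975 (running OOP £4,975).
#2 (£419): 30% coinsurance on £419 = £125.70. Patient owes £125.70 (running OOP £5,100.70).
#3 (£9,837): 30% coinsurance on £9,837 = £2,951.10. Patient owes £2,951.10 (running OOP £8,051.80).
#4 (£8,528): deductible met; 30% of £8,528 = £2,558.40. That would push OOP to £10,610.20, over the £9,850 cap, so patient pays £9,850 − £8,051.80 = £1,798.20.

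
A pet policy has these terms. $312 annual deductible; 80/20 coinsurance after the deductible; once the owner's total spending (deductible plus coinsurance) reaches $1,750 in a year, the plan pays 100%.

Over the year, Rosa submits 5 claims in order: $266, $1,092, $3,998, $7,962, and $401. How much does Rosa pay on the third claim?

$799.60

#1 ($266): all of it applies to the deductible. Cost to owner: $266. OOP to date $266.
#2 ($1,092): deductible takes $46, $1,046 remains; coinsurance $1,046 × 20% = $209.20. Owner pays $255.20; OOP now $521.20.
#3 ($3,998): deductible already satisfied, so owner's share is 20% × $3,998 = $799.60. Cost to owner: $799.60. OOP to date $1,320.80.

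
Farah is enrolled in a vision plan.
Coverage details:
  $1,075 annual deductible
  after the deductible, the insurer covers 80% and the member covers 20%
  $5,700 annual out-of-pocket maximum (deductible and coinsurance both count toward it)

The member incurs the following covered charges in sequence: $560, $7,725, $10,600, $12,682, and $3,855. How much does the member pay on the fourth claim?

Claim 1 — $560: entire amount goes to the deductible. Member pays $560; OOP now $560.
Claim 2 — $7,725: deductible takes $515, $7,210 remains; 20% of $7,210 = $1,442. Member pays $1,957; OOP now $2,517.
Claim 3 — $10,600: deductible already satisfied, so member's share is 20% × $10,600 = $2,120. Cost to member: $2,120. OOP to date $4,637.
Claim 4 — $12,682: deductible met; 20% of $12,682 = $2,536.40. That would push OOP to $7,173.40, over the $5,700 cap, so member pays $5,700 − $4,637 = $1,063.

$1,063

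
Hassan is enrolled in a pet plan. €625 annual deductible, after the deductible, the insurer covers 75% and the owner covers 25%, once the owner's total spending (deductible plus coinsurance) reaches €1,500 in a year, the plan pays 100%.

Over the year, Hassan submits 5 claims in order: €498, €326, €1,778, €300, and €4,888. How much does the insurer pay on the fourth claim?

€225

Claim 1 — €498: all of it applies to the deductible. Owner pays €498; OOP now €498. Plan pays €498 − €498 = €0.
Claim 2 — €326: €127 to deductible, leaving €199; owner's 25% is €49.75. Owner owes €176.75 (running OOP €674.75). Insurer: €326 − €176.75 = €149.25.
Claim 3 — €1,778: deductible met; 25% of €1,778 = €444.50. Owner pays €444.50; OOP now €1,119.25. Plan pays €1,778 − €444.50 = €1,333.50.
Claim 4 — €300: 25% coinsurance on €300 = €75. Owner owes €75 (running OOP €1,194.25). Insurer: €300 − €75 = €225.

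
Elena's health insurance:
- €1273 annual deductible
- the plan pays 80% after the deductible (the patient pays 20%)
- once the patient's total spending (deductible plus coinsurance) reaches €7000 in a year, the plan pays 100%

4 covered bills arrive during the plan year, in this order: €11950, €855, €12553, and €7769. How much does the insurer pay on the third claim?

€10042.40

Claim 1 (€11950): deductible takes €1273, €10677 remains; patient's 20% is €2135.40. Cost to patient: €3408.40. OOP to date €3408.40. Insurer: €11950 − €3408.40 = €8541.60.
Claim 2 (€855): 20% coinsurance on €855 = €171. Patient owes €171 (running OOP €3579.40). Plan pays €855 − €171 = €684.
Claim 3 (€12553): 20% coinsurance on €12553 = €2510.60. Cost to patient: €2510.60. OOP to date €6090. Insurer: €12553 − €2510.60 = €10042.40.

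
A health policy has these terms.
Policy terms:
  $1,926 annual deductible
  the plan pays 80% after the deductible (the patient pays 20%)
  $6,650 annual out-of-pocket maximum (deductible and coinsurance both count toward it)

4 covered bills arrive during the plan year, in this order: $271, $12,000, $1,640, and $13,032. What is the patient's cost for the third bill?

Claim 1 — $271: all of it applies to the deductible. Patient pays $271; OOP now $271.
Claim 2 — $12,000: $1,655 finishes the deductible; $10,345 goes to coinsurance; patient's 20% is $2,069. Patient pays $3,724; OOP now $3,995.
Claim 3 — $1,640: 20% coinsurance on $1,640 = $328. Patient pays $328; OOP now $4,323.

$328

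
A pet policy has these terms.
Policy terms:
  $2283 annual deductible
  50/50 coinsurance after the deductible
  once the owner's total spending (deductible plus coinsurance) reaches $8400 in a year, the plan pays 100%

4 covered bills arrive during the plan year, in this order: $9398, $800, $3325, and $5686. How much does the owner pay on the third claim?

Claim 1 ($9398): deductible takes $2283, $7115 remains; coinsurance $7115 × 50% = $3557.50. Cost to owner: $5840.50. OOP to date $5840.50.
Claim 2 ($800): deductible already satisfied, so owner's share is 50% × $800 = $400. Owner owes $400 (running OOP $6240.50).
Claim 3 ($3325): 50% coinsurance on $3325 = $1662.50. Cost to owner: $1662.50. OOP to date $7903.

$1662.50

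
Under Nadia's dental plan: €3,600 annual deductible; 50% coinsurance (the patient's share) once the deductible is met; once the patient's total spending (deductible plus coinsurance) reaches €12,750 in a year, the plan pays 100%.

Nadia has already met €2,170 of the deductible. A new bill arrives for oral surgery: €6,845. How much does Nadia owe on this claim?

Deductible still to meet: €3,600 − €2,170 = €1,430.
The remaining €5,415 (= €6,845 − €1,430) moves to coinsurance.
Coinsurance: €5,415 × 50% = €2,707.50.
So the patient owes €1,430 + €2,707.50 = €4,137.50 before any cap.
Year-to-date out-of-pocket becomes €2,170 + €4,137.50 = €6,307.50, still under the €12,750 maximum, so no cap applies.

€4,137.50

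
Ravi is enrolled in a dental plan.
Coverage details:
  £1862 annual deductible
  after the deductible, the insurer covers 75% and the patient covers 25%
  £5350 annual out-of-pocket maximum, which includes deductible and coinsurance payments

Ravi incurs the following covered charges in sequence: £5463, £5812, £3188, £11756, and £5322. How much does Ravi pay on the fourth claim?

£337.75

#1 (£5463): deductible takes £1862, £3601 remains; 25% of £3601 = £900.25. Patient pays £2762.25; OOP now £2762.25.
#2 (£5812): deductible already satisfied, so patient's share is 25% × £5812 = £1453. Cost to patient: £1453. OOP to date £4215.25.
#3 (£3188): 25% coinsurance on £3188 = £797. Cost to patient: £797. OOP to date £5012.25.
#4 (£11756): 25% coinsurance on £11756 = £2939. OOP would hit £7951.25 > £5350, so the cap limits the patient to £5350 − £5012.25 = £337.75.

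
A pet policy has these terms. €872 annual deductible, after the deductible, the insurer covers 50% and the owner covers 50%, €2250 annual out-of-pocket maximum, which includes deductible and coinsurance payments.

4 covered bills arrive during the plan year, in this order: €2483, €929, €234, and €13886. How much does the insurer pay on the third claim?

€126

Claim 1 — €2483: €872 to deductible, leaving €1611; coinsurance €1611 × 50% = €805.50. Cost to owner: €1677.50. OOP to date €1677.50. Plan pays €2483 − €1677.50 = €805.50.
Claim 2 — €929: deductible already satisfied, so owner's share is 50% × €929 = €464.50. Owner pays €464.50; OOP now €2142. Plan pays €929 − €464.50 = €464.50.
Claim 3 — €234: 50% coinsurance on €234 = €117. That would push OOP to €2259, over the €2250 cap, so owner pays €2250 − €2142 = €108. Insurer: €234 − €108 = €126.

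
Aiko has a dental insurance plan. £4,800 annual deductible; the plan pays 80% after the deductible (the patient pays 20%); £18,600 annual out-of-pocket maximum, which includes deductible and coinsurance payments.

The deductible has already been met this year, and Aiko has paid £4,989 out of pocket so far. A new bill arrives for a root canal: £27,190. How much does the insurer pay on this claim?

£21,752

With the deductible met, the entire £27,190 is subject to coinsurance.
20% of £27,190 = £5,438 falls to the patient.
Year-to-date out-of-pocket becomes £4,989 + £5,438 = £10,427, still under the £18,600 maximum, so no cap applies.
Insurer pays the balance: £27,190 − £5,438 = £21,752.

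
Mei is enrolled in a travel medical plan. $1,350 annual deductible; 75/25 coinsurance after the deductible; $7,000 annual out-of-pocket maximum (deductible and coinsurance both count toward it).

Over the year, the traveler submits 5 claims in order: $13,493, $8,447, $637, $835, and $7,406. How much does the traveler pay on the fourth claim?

Claim 1 ($13,493): $1,350 finishes the deductible; $12,143 goes to coinsurance; coinsurance $12,143 × 25% = $3,035.75. Traveler owes $4,385.75 (running OOP $4,385.75).
Claim 2 ($8,447): 25% coinsurance on $8,447 = $2,111.75. Cost to traveler: $2,111.75. OOP to date $6,497.50.
Claim 3 ($637): deductible met; 25% of $637 = $159.25. Traveler owes $159.25 (running OOP $6,656.75).
Claim 4 ($835): 25% coinsurance on $835 = $208.75. Cost to traveler: $208.75. OOP to date $6,865.50.

$208.75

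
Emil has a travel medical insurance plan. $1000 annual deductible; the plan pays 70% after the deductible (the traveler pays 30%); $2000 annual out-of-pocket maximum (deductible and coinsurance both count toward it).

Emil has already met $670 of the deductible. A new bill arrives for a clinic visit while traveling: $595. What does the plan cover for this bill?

$185.50

Deductible still to meet: $1000 − $670 = $330.
After the $330 deductible portion, $595 − $330 = $265 is subject to coinsurance.
Coinsurance: $265 × 30% = $79.50.
So the traveler owes $330 + $79.50 = $409.50 before any cap.
Cumulative spending $670 + $409.50 = $1079.50 stays under the $2000 maximum.
The insurer covers the remainder: $595 − $409.50 = $185.50.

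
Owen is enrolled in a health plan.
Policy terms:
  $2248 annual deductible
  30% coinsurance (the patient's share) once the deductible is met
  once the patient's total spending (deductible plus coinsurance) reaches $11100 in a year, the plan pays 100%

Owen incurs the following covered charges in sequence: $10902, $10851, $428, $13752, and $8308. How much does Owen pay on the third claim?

$128.40

#1 ($10902): deductible takes $2248, $8654 remains; 30% of $8654 = $2596.20. Patient owes $4844.20 (running OOP $4844.20).
#2 ($10851): 30% coinsurance on $10851 = $3255.30. Patient owes $3255.30 (running OOP $8099.50).
#3 ($428): deductible met; 30% of $428 = $128.40. Cost to patient: $128.40. OOP to date $8227.90.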